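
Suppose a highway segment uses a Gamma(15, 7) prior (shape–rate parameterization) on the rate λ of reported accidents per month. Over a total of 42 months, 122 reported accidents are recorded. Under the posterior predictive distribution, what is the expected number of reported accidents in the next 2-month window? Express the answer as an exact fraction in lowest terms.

274/49

Total count 122 over total exposure 42 months.
The Gamma prior is conjugate for the Poisson rate, so λ | data ~ Gamma(15+122, 7+42) = Gamma(137, 49).
Predictive mean over a 2-month window = T·E[λ|data] = 2·137/49 = 274/49.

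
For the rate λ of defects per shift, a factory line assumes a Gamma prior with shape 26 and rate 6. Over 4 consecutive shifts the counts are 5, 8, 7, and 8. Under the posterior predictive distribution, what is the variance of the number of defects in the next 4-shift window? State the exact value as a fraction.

Total count: 5 + 8 + 7 + 8 = 28.
Total exposure: 4 shifts.
Posterior: α' = 26 + 28 = 54, β' = 6 + 4 = 10.
The posterior predictive for a window of length T is Negative Binomial with variance T·α'·(β'+T)/β'² = 4·54·14/100 = 756/25.

756/25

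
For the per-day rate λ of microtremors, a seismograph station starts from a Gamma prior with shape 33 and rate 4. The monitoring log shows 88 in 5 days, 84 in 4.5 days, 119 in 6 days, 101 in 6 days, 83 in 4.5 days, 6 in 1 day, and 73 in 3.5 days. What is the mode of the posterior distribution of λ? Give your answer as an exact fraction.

Total count: 88 + 84 + 119 + 101 + 83 + 6 + 73 = 554.
Total exposure: 5 + 4.5 + 6 + 6 + 4.5 + 1 + 3.5 = 30.5 days.
Posterior: α' = 33 + 554 = 587, β' = 4 + 30.5 = 69/2.
Posterior mode = (α'−1)/β' = 586/(69/2) = 1172/69.

1172/69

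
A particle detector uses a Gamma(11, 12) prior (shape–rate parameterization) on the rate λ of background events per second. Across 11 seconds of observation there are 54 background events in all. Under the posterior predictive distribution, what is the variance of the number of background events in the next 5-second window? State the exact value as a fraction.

9100/529

Total count 54 over total exposure 11 seconds.
By Gamma–Poisson conjugacy, the posterior is Gamma(α + Σx, β + Σt) = Gamma(11 + 54, 12 + 11) = Gamma(65, 23).
The posterior predictive for a window of length T is Negative Binomial with variance T·α'·(β'+T)/β'² = 5·65·28/529 = 9100/529.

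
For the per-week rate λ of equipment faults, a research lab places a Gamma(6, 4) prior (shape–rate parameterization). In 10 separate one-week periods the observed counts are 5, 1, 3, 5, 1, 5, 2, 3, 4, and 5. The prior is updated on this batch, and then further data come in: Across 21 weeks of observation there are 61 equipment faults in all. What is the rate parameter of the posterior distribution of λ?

Total count: 5 + 1 + 3 + 5 + 1 + 5 + 2 + 3 + 4 + 5 = 34.
Total exposure: 10 weeks.
After the first batch: Gamma(6 + 34, 4 + 10) = Gamma(40, 14).
Total count 61 over total exposure 21 weeks.
After the second batch: Gamma(40 + 61, 14 + 21) = Gamma(101, 35).

35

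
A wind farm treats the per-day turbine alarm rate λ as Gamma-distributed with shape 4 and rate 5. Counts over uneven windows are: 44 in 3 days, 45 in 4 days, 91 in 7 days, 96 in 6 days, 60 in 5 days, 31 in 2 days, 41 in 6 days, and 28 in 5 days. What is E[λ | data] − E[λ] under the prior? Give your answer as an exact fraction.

2028/215

Total count: 44 + 45 + 91 + 96 + 60 + 31 + 41 + 28 = 436.
Total exposure: 3 + 4 + 7 + 6 + 5 + 2 + 6 + 5 = 38 days.
The Gamma prior is conjugate for the Poisson rate, so λ | data ~ Gamma(4+436, 5+38) = Gamma(440, 43).
Posterior mean = 440/43 = 440/43; prior mean = 4/5 = 4/5. Difference = 440/43 − 4/5 = 2028/215.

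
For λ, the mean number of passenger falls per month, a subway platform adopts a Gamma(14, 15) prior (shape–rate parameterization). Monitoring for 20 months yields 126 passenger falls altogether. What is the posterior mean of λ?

Total count 126 over total exposure 20 months.
Posterior: α' = 14 + 126 = 140, β' = 15 + 20 = 35.
Posterior mean = α'/β' = 140/35 = 4.

4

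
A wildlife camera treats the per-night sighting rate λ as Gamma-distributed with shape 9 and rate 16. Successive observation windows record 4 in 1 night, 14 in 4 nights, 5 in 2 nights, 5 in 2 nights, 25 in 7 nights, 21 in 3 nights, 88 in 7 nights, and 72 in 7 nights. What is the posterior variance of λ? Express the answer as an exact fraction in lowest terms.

243/2401

Total count: 4 + 14 + 5 + 5 + 25 + 21 + 88 + 72 = 234.
Total exposure: 1 + 4 + 2 + 2 + 7 + 3 + 7 + 7 = 33 nights.
Posterior: α' = 9 + 234 = 243, β' = 16 + 33 = 49.
Posterior variance = α'/β'² = 243/2401.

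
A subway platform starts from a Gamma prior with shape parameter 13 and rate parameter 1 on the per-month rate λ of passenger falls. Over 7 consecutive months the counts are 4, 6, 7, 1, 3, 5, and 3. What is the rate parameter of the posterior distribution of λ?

8

Total count: 4 + 6 + 7 + 1 + 3 + 5 + 3 = 29.
Total exposure: 7 months.
The Gamma prior is conjugate for the Poisson rate, so λ | data ~ Gamma(13+29, 1+7) = Gamma(42, 8).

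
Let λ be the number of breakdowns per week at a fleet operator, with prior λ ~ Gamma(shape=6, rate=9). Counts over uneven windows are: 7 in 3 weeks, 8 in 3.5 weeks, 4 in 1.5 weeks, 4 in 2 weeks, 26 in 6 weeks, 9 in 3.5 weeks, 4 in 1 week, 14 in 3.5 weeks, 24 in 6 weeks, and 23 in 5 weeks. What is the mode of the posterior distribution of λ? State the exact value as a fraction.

32/11

Total count: 7 + 8 + 4 + 4 + 26 + 9 + 4 + 14 + 24 + 23 = 123.
Total exposure: 3 + 3.5 + 1.5 + 2 + 6 + 3.5 + 1 + 3.5 + 6 + 5 = 35 weeks.
By Gamma–Poisson conjugacy, the posterior is Gamma(α + Σx, β + Σt) = Gamma(6 + 123, 9 + 35) = Gamma(129, 44).
Posterior mode = (α'−1)/β' = 128/44 = 32/11.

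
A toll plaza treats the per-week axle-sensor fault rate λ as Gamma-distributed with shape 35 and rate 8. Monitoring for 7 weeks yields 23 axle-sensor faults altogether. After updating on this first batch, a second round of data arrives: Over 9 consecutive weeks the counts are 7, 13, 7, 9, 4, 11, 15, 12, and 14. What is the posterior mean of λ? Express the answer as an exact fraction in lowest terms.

Total count 23 over total exposure 7 weeks.
After the first batch: Gamma(35 + 23, 8 + 7) = Gamma(58, 15).
Total count: 7 + 13 + 7 + 9 + 4 + 11 + 15 + 12 + 14 = 92.
Total exposure: 9 weeks.
After the second batch: Gamma(58 + 92, 15 + 9) = Gamma(150, 24).
Posterior mean = α'/β' = 150/24 = 25/4.

25/4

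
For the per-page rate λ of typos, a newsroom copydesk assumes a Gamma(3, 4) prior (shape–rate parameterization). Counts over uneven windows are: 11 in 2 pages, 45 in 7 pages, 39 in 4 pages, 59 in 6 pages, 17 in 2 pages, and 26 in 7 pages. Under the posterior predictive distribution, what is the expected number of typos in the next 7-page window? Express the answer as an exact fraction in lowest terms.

Total count: 11 + 45 + 39 + 59 + 17 + 26 = 197.
Total exposure: 2 + 7 + 4 + 6 + 2 + 7 = 28 pages.
The Gamma prior is conjugate for the Poisson rate, so λ | data ~ Gamma(3+197, 4+28) = Gamma(200, 32).
Predictive mean over a 7-page window = T·E[λ|data] = 7·200/32 = 175/4.

175/4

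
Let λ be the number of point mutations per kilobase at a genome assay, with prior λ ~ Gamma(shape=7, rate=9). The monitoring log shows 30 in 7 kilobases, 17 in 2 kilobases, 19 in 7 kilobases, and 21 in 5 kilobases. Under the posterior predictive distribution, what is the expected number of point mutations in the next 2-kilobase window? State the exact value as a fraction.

94/15

Total count: 30 + 17 + 19 + 21 = 87.
Total exposure: 7 + 2 + 7 + 5 = 21 kilobases.
Posterior: α' = 7 + 87 = 94, β' = 9 + 21 = 30.
Predictive mean over a 2-kilobase window = T·E[λ|data] = 2·94/30 = 94/15.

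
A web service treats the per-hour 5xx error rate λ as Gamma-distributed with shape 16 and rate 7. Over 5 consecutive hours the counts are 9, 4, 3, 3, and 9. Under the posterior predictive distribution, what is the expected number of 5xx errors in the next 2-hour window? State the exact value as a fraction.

22/3

Total count: 9 + 4 + 3 + 3 + 9 = 28.
Total exposure: 5 hours.
Gamma(α, β) with Poisson data over total exposure Σt gives posterior Gamma(α+Σx, β+Σt) = Gamma(44, 12).
Predictive mean over a 2-hour window = T·E[λ|data] = 2·44/12 = 22/3.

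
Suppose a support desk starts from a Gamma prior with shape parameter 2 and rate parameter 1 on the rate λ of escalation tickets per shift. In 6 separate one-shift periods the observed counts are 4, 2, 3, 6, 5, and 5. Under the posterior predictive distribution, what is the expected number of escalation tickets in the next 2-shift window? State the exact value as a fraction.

Total count: 4 + 2 + 3 + 6 + 5 + 5 = 25.
Total exposure: 6 shifts.
Gamma(α, β) with Poisson data over total exposure Σt gives posterior Gamma(α+Σx, β+Σt) = Gamma(27, 7).
Predictive mean over a 2-shift window = T·E[λ|data] = 2·27/7 = 54/7.

54/7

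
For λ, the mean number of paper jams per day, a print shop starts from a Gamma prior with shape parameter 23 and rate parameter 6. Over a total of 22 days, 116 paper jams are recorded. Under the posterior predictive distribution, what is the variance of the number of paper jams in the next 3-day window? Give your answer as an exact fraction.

Total count 116 over total exposure 22 days.
Conjugate update: add total count to the shape and total exposure to the rate, giving Gamma(139, 28).
The posterior predictive for a window of length T is Negative Binomial with variance T·α'·(β'+T)/β'² = 3·139·31/784 = 12927/784.

12927/784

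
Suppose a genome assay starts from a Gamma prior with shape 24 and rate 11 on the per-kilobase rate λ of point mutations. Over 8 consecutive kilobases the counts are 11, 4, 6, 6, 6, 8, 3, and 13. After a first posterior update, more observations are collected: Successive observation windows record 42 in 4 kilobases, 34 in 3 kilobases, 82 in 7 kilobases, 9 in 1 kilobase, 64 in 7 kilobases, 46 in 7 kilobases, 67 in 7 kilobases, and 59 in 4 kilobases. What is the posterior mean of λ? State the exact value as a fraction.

484/59

Total count: 11 + 4 + 6 + 6 + 6 + 8 + 3 + 13 = 57.
Total exposure: 8 kilobases.
After the first batch: Gamma(24 + 57, 11 + 8) = Gamma(81, 19).
Total count: 42 + 34 + 82 + 9 + 64 + 46 + 67 + 59 = 403.
Total exposure: 4 + 3 + 7 + 1 + 7 + 7 + 7 + 4 = 40 kilobases.
After the second batch: Gamma(81 + 403, 19 + 40) = Gamma(484, 59).
Posterior mean = α'/β' = 484/59.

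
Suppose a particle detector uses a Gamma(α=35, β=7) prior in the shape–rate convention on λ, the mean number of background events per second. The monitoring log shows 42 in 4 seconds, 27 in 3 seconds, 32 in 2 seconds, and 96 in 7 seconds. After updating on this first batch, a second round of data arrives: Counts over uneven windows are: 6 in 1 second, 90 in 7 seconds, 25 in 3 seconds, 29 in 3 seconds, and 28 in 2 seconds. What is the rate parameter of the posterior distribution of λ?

Total count: 42 + 27 + 32 + 96 = 197.
Total exposure: 4 + 3 + 2 + 7 = 16 seconds.
After the first batch: Gamma(35 + 197, 7 + 16) = Gamma(232, 23).
Total count: 6 + 90 + 25 + 29 + 28 = 178.
Total exposure: 1 + 7 + 3 + 3 + 2 = 16 seconds.
After the second batch: Gamma(232 + 178, 23 + 16) = Gamma(410, 39).

39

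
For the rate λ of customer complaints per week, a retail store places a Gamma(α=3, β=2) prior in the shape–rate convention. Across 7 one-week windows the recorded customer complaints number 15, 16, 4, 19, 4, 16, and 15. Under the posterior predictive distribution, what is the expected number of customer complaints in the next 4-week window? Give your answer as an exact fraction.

Total count: 15 + 16 + 4 + 19 + 4 + 16 + 15 = 89.
Total exposure: 7 weeks.
The Gamma prior is conjugate for the Poisson rate, so λ | data ~ Gamma(3+89, 2+7) = Gamma(92, 9).
Predictive mean over a 4-week window = T·E[λ|data] = 4·92/9 = 368/9.

368/9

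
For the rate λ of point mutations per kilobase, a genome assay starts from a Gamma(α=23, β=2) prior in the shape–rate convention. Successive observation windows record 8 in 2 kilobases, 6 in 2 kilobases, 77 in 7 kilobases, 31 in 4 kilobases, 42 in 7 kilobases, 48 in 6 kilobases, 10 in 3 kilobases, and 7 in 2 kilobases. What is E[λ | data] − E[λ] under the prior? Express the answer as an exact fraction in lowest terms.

-43/10

Total count: 8 + 6 + 77 + 31 + 42 + 48 + 10 + 7 = 229.
Total exposure: 2 + 2 + 7 + 4 + 7 + 6 + 3 + 2 = 33 kilobases.
The Gamma prior is conjugate for the Poisson rate, so λ | data ~ Gamma(23+229, 2+33) = Gamma(252, 35).
Posterior mean = 252/35 = 36/5; prior mean = 23/2 = 23/2. Difference = 36/5 − 23/2 = -43/10.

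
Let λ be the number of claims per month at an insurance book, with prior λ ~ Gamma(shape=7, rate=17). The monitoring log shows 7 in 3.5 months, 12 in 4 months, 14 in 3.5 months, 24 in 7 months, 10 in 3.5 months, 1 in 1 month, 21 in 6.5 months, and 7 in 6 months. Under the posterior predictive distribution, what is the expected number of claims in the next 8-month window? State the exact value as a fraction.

Total count: 7 + 12 + 14 + 24 + 10 + 1 + 21 + 7 = 96.
Total exposure: 3.5 + 4 + 3.5 + 7 + 3.5 + 1 + 6.5 + 6 = 35 months.
The Gamma prior is conjugate for the Poisson rate, so λ | data ~ Gamma(7+96, 17+35) = Gamma(103, 52).
Predictive mean over an 8-month window = T·E[λ|data] = 8·103/52 = 206/13.

206/13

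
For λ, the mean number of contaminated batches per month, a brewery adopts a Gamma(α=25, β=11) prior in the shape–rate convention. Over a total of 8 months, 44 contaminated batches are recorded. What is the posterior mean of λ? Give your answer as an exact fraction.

Total count 44 over total exposure 8 months.
The Gamma prior is conjugate for the Poisson rate, so λ | data ~ Gamma(25+44, 11+8) = Gamma(69, 19).
Posterior mean = α'/β' = 69/19.

69/19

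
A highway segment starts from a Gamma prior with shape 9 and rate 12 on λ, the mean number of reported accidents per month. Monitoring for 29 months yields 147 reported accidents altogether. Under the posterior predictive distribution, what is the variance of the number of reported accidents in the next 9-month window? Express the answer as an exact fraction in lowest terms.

70200/1681

Total count 147 over total exposure 29 months.
Gamma(α, β) with Poisson data over total exposure Σt gives posterior Gamma(α+Σx, β+Σt) = Gamma(156, 41).
The posterior predictive for a window of length T is Negative Binomial with variance T·α'·(β'+T)/β'² = 9·156·50/1681 = 70200/1681.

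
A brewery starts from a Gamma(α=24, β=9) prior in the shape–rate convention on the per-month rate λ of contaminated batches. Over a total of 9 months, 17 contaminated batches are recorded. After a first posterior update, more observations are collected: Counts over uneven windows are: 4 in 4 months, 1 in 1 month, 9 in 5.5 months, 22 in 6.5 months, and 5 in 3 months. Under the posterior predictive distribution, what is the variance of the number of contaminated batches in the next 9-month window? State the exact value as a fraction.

17343/722

Total count 17 over total exposure 9 months.
After the first batch: Gamma(24 + 17, 9 + 9) = Gamma(41, 18).
Total count: 4 + 1 + 9 + 22 + 5 = 41.
Total exposure: 4 + 1 + 5.5 + 6.5 + 3 = 20 months.
After the second batch: Gamma(41 + 41, 18 + 20) = Gamma(82, 38).
The posterior predictive for a window of length T is Negative Binomial with variance T·α'·(β'+T)/β'² = 9·82·47/1444 = 17343/722.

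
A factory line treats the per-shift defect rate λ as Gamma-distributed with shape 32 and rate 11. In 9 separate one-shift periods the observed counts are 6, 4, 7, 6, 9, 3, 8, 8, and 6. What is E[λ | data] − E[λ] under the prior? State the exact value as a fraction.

339/220

Total count: 6 + 4 + 7 + 6 + 9 + 3 + 8 + 8 + 6 = 57.
Total exposure: 9 shifts.
Gamma(α, β) with Poisson data over total exposure Σt gives posterior Gamma(α+Σx, β+Σt) = Gamma(89, 20).
Posterior mean = 89/20 = 89/20; prior mean = 32/11 = 32/11. Difference = 89/20 − 32/11 = 339/220.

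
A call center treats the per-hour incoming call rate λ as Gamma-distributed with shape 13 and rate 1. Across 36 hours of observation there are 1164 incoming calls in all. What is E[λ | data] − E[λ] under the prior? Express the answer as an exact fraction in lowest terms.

Total count 1164 over total exposure 36 hours.
By Gamma–Poisson conjugacy, the posterior is Gamma(α + Σx, β + Σt) = Gamma(13 + 1164, 1 + 36) = Gamma(1177, 37).
Posterior mean = 1177/37 = 1177/37; prior mean = 13/1 = 13. Difference = 1177/37 − 13 = 696/37.

696/37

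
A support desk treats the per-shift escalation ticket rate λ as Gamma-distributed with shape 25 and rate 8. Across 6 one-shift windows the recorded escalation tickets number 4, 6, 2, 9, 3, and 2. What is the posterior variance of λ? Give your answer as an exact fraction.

Total count: 4 + 6 + 2 + 9 + 3 + 2 = 26.
Total exposure: 6 shifts.
The Gamma prior is conjugate for the Poisson rate, so λ | data ~ Gamma(25+26, 8+6) = Gamma(51, 14).
Posterior variance = α'/β'² = 51/196.

51/196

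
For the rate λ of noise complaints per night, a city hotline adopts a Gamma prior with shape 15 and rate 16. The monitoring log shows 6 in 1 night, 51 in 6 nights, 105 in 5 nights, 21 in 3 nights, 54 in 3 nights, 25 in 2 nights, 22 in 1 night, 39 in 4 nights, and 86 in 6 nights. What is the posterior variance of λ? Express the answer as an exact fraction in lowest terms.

Total count: 6 + 51 + 105 + 21 + 54 + 25 + 22 + 39 + 86 = 409.
Total exposure: 1 + 6 + 5 + 3 + 3 + 2 + 1 + 4 + 6 = 31 nights.
The Gamma prior is conjugate for the Poisson rate, so λ | data ~ Gamma(15+409, 16+31) = Gamma(424, 47).
Posterior variance = α'/β'² = 424/2209.

424/2209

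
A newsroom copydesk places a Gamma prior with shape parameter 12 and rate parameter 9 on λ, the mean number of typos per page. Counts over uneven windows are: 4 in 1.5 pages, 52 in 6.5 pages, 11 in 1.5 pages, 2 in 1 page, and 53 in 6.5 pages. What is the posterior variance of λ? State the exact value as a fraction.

67/338

Total count: 4 + 52 + 11 + 2 + 53 = 122.
Total exposure: 1.5 + 6.5 + 1.5 + 1 + 6.5 = 17 pages.
Posterior: α' = 12 + 122 = 134, β' = 9 + 17 = 26.
Posterior variance = α'/β'² = 134/676 = 67/338.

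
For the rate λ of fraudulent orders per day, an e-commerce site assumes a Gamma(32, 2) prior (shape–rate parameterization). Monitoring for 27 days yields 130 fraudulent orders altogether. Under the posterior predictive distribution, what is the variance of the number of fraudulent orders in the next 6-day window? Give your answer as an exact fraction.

34020/841

Total count 130 over total exposure 27 days.
Posterior: α' = 32 + 130 = 162, β' = 2 + 27 = 29.
The posterior predictive for a window of length T is Negative Binomial with variance T·α'·(β'+T)/β'² = 6·162·35/841 = 34020/841.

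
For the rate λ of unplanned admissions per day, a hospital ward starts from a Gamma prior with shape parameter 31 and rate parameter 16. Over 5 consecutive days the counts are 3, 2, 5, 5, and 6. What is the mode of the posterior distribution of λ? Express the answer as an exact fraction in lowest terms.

17/7

Total count: 3 + 2 + 5 + 5 + 6 = 21.
Total exposure: 5 days.
Posterior: α' = 31 + 21 = 52, β' = 16 + 5 = 21.
Posterior mode = (α'−1)/β' = 51/21 = 17/7.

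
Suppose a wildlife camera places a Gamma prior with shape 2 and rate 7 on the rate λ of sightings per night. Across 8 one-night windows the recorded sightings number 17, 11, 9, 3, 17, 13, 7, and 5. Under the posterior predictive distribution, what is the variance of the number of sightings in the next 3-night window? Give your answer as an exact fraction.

504/25

Total count: 17 + 11 + 9 + 3 + 17 + 13 + 7 + 5 = 82.
Total exposure: 8 nights.
By Gamma–Poisson conjugacy, the posterior is Gamma(α + Σx, β + Σt) = Gamma(2 + 82, 7 + 8) = Gamma(84, 15).
The posterior predictive for a window of length T is Negative Binomial with variance T·α'·(β'+T)/β'² = 3·84·18/225 = 504/25.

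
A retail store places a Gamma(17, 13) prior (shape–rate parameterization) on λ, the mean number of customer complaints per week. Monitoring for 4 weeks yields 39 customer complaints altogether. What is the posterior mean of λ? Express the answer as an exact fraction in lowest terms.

Total count 39 over total exposure 4 weeks.
Gamma(α, β) with Poisson data over total exposure Σt gives posterior Gamma(α+Σx, β+Σt) = Gamma(56, 17).
Posterior mean = α'/β' = 56/17.

56/17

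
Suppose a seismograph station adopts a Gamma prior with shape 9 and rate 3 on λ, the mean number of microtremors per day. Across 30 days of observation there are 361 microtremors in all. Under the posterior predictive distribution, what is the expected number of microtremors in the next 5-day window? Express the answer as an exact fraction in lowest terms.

1850/33

Total count 361 over total exposure 30 days.
Posterior: α' = 9 + 361 = 370, β' = 3 + 30 = 33.
Predictive mean over a 5-day window = T·E[λ|data] = 5·370/33 = 1850/33.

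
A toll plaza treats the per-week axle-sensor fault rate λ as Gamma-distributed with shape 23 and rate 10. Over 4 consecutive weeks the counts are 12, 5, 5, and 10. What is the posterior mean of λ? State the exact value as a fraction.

55/14

Total count: 12 + 5 + 5 + 10 = 32.
Total exposure: 4 weeks.
The Gamma prior is conjugate for the Poisson rate, so λ | data ~ Gamma(23+32, 10+4) = Gamma(55, 14).
Posterior mean = α'/β' = 55/14.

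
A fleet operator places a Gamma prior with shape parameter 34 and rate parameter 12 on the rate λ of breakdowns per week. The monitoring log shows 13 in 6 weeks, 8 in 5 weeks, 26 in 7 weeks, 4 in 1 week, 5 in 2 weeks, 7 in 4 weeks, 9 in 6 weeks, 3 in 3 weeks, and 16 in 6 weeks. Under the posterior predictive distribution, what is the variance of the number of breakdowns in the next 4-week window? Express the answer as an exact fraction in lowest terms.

Total count: 13 + 8 + 26 + 4 + 5 + 7 + 9 + 3 + 16 = 91.
Total exposure: 6 + 5 + 7 + 1 + 2 + 4 + 6 + 3 + 6 = 40 weeks.
Conjugate update: add total count to the shape and total exposure to the rate, giving Gamma(125, 52).
The posterior predictive for a window of length T is Negative Binomial with variance T·α'·(β'+T)/β'² = 4·125·56/2704 = 1750/169.

1750/169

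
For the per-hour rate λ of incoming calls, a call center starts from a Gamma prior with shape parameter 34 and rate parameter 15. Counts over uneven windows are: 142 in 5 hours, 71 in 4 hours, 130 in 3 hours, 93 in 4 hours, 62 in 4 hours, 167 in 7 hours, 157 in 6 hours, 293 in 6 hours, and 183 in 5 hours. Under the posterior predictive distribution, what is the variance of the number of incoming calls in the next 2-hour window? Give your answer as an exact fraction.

162504/3481

Total count: 142 + 71 + 130 + 93 + 62 + 167 + 157 + 293 + 183 = 1298.
Total exposure: 5 + 4 + 3 + 4 + 4 + 7 + 6 + 6 + 5 = 44 hours.
Conjugate update: add total count to the shape and total exposure to the rate, giving Gamma(1332, 59).
The posterior predictive for a window of length T is Negative Binomial with variance T·α'·(β'+T)/β'² = 2·1332·61/3481 = 162504/3481.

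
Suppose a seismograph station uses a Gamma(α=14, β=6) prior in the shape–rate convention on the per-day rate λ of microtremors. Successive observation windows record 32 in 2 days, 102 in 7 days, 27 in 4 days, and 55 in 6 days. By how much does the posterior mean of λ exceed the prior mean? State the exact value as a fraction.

Total count: 32 + 102 + 27 + 55 = 216.
Total exposure: 2 + 7 + 4 + 6 = 19 days.
By Gamma–Poisson conjugacy, the posterior is Gamma(α + Σx, β + Σt) = Gamma(14 + 216, 6 + 19) = Gamma(230, 25).
Posterior mean = 230/25 = 46/5; prior mean = 14/6 = 7/3. Difference = 46/5 − 7/3 = 103/15.

103/15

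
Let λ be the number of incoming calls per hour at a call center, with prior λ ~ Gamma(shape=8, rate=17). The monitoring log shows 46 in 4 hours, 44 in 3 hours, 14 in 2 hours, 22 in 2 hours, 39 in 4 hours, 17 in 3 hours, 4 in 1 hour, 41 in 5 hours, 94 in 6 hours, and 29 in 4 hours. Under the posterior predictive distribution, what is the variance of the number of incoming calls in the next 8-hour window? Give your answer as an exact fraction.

168976/2601

Total count: 46 + 44 + 14 + 22 + 39 + 17 + 4 + 41 + 94 + 29 = 350.
Total exposure: 4 + 3 + 2 + 2 + 4 + 3 + 1 + 5 + 6 + 4 = 34 hours.
By Gamma–Poisson conjugacy, the posterior is Gamma(α + Σx, β + Σt) = Gamma(8 + 350, 17 + 34) = Gamma(358, 51).
The posterior predictive for a window of length T is Negative Binomial with variance T·α'·(β'+T)/β'² = 8·358·59/2601 = 168976/2601.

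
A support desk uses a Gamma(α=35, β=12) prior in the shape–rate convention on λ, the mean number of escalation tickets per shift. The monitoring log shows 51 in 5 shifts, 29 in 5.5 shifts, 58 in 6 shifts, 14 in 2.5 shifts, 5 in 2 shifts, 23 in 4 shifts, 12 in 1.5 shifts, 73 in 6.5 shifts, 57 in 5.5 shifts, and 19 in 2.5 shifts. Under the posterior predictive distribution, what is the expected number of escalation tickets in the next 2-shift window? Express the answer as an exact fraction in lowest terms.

752/53

Total count: 51 + 29 + 58 + 14 + 5 + 23 + 12 + 73 + 57 + 19 = 341.
Total exposure: 5 + 5.5 + 6 + 2.5 + 2 + 4 + 1.5 + 6.5 + 5.5 + 2.5 = 41 shifts.
Conjugate update: add total count to the shape and total exposure to the rate, giving Gamma(376, 53).
Predictive mean over a 2-shift window = T·E[λ|data] = 2·376/53 = 752/53.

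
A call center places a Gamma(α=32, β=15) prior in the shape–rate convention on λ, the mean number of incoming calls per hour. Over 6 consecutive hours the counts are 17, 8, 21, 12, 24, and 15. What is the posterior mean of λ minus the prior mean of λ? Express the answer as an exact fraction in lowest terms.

421/105

Total count: 17 + 8 + 21 + 12 + 24 + 15 = 97.
Total exposure: 6 hours.
By Gamma–Poisson conjugacy, the posterior is Gamma(α + Σx, β + Σt) = Gamma(32 + 97, 15 + 6) = Gamma(129, 21).
Posterior mean = 129/21 = 43/7; prior mean = 32/15 = 32/15. Difference = 43/7 − 32/15 = 421/105.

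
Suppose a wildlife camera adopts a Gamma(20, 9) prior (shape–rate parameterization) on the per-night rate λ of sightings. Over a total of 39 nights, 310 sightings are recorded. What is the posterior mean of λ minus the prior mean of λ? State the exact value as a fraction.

Total count 310 over total exposure 39 nights.
The Gamma prior is conjugate for the Poisson rate, so λ | data ~ Gamma(20+310, 9+39) = Gamma(330, 48).
Posterior mean = 330/48 = 55/8; prior mean = 20/9 = 20/9. Difference = 55/8 − 20/9 = 335/72.

335/72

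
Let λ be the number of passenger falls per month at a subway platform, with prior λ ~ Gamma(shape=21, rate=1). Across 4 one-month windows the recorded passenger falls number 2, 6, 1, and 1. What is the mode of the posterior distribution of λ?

Total count: 2 + 6 + 1 + 1 = 10.
Total exposure: 4 months.
By Gamma–Poisson conjugacy, the posterior is Gamma(α + Σx, β + Σt) = Gamma(21 + 10, 1 + 4) = Gamma(31, 5).
Posterior mode = (α'−1)/β' = 30/5 = 6.

6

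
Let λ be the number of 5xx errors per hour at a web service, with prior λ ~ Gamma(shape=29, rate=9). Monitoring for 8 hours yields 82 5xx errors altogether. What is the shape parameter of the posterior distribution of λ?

Total count 82 over total exposure 8 hours.
The Gamma prior is conjugate for the Poisson rate, so λ | data ~ Gamma(29+82, 9+8) = Gamma(111, 17).

111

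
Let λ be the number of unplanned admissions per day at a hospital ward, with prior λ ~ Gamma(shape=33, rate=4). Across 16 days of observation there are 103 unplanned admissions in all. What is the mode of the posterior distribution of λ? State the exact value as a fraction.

Total count 103 over total exposure 16 days.
The Gamma prior is conjugate for the Poisson rate, so λ | data ~ Gamma(33+103, 4+16) = Gamma(136, 20).
Posterior mode = (α'−1)/β' = 135/20 = 27/4.

27/4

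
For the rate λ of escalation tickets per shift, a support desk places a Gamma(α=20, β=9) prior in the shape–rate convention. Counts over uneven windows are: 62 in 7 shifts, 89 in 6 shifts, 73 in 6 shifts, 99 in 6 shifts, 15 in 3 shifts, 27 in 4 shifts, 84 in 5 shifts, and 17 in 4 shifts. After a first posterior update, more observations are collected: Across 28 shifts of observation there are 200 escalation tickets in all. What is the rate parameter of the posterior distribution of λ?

Total count: 62 + 89 + 73 + 99 + 15 + 27 + 84 + 17 = 466.
Total exposure: 7 + 6 + 6 + 6 + 3 + 4 + 5 + 4 = 41 shifts.
After the first batch: Gamma(20 + 466, 9 + 41) = Gamma(486, 50).
Total count 200 over total exposure 28 shifts.
After the second batch: Gamma(486 + 200, 50 + 28) = Gamma(686, 78).

78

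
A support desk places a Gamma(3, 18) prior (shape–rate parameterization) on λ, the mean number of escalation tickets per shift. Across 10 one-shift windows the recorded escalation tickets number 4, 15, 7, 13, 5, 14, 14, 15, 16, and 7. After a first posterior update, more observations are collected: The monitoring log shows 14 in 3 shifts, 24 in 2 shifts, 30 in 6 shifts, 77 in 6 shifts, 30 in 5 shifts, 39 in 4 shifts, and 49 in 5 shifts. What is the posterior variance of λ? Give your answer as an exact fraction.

376/3481

Total count: 4 + 15 + 7 + 13 + 5 + 14 + 14 + 15 + 16 + 7 = 110.
Total exposure: 10 shifts.
After the first batch: Gamma(3 + 110, 18 + 10) = Gamma(113, 28).
Total count: 14 + 24 + 30 + 77 + 30 + 39 + 49 = 263.
Total exposure: 3 + 2 + 6 + 6 + 5 + 4 + 5 = 31 shifts.
After the second batch: Gamma(113 + 263, 28 + 31) = Gamma(376, 59).
Posterior variance = α'/β'² = 376/3481.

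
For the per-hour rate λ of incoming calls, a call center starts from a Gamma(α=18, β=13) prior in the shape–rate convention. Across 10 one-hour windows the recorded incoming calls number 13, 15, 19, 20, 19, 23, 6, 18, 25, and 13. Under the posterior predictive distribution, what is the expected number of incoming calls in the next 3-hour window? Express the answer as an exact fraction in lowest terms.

567/23

Total count: 13 + 15 + 19 + 20 + 19 + 23 + 6 + 18 + 25 + 13 = 171.
Total exposure: 10 hours.
Gamma(α, β) with Poisson data over total exposure Σt gives posterior Gamma(α+Σx, β+Σt) = Gamma(189, 23).
Predictive mean over a 3-hour window = T·E[λ|data] = 3·189/23 = 567/23.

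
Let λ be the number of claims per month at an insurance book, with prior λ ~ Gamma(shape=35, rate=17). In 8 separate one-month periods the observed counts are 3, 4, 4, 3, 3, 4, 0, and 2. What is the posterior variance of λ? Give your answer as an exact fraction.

58/625

Total count: 3 + 4 + 4 + 3 + 3 + 4 + 0 + 2 = 23.
Total exposure: 8 months.
Conjugate update: add total count to the shape and total exposure to the rate, giving Gamma(58, 25).
Posterior variance = α'/β'² = 58/625.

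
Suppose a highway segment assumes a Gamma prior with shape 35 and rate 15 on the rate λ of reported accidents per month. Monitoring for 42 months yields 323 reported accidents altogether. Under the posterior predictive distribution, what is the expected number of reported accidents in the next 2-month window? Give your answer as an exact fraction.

716/57

Total count 323 over total exposure 42 months.
The Gamma prior is conjugate for the Poisson rate, so λ | data ~ Gamma(35+323, 15+42) = Gamma(358, 57).
Predictive mean over a 2-month window = T·E[λ|data] = 2·358/57 = 716/57.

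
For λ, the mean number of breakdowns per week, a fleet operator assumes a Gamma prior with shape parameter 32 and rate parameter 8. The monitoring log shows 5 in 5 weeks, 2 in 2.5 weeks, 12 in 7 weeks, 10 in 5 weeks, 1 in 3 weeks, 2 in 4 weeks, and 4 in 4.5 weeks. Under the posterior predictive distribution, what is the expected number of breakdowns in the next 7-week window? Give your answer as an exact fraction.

476/39

Total count: 5 + 2 + 12 + 10 + 1 + 2 + 4 = 36.
Total exposure: 5 + 2.5 + 7 + 5 + 3 + 4 + 4.5 = 31 weeks.
Gamma(α, β) with Poisson data over total exposure Σt gives posterior Gamma(α+Σx, β+Σt) = Gamma(68, 39).
Predictive mean over a 7-week window = T·E[λ|data] = 7·68/39 = 476/39.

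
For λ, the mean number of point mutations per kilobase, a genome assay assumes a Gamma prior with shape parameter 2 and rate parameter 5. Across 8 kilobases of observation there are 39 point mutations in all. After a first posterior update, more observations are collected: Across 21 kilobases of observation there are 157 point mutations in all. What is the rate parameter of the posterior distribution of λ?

34

Total count 39 over total exposure 8 kilobases.
After the first batch: Gamma(2 + 39, 5 + 8) = Gamma(41, 13).
Total count 157 over total exposure 21 kilobases.
After the second batch: Gamma(41 + 157, 13 + 21) = Gamma(198, 34).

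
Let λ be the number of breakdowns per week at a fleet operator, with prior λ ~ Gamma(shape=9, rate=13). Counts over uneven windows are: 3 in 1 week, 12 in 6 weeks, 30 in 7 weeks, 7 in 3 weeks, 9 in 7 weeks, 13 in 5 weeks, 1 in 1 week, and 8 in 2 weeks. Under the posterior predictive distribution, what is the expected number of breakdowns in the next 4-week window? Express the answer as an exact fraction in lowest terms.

Total count: 3 + 12 + 30 + 7 + 9 + 13 + 1 + 8 = 83.
Total exposure: 1 + 6 + 7 + 3 + 7 + 5 + 1 + 2 = 32 weeks.
Conjugate update: add total count to the shape and total exposure to the rate, giving Gamma(92, 45).
Predictive mean over a 4-week window = T·E[λ|data] = 4·92/45 = 368/45.

368/45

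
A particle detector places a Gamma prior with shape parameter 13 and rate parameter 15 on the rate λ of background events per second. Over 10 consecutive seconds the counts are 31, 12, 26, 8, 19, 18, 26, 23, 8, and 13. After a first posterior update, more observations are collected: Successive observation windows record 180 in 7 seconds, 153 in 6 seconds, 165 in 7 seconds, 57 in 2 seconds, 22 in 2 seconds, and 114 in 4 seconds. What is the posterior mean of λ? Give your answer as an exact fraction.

Total count: 31 + 12 + 26 + 8 + 19 + 18 + 26 + 23 + 8 + 13 = 184.
Total exposure: 10 seconds.
After the first batch: Gamma(13 + 184, 15 + 10) = Gamma(197, 25).
Total count: 180 + 153 + 165 + 57 + 22 + 114 = 691.
Total exposure: 7 + 6 + 7 + 2 + 2 + 4 = 28 seconds.
After the second batch: Gamma(197 + 691, 25 + 28) = Gamma(888, 53).
Posterior mean = α'/β' = 888/53.

888/53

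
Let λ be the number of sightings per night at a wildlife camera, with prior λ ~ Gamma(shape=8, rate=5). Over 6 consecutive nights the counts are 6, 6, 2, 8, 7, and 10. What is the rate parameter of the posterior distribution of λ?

Total count: 6 + 6 + 2 + 8 + 7 + 10 = 39.
Total exposure: 6 nights.
Posterior: α' = 8 + 39 = 47, β' = 5 + 6 = 11.

11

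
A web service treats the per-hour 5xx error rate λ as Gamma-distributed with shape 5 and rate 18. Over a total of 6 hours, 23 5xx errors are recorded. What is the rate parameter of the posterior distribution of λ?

24

Total count 23 over total exposure 6 hours.
The Gamma prior is conjugate for the Poisson rate, so λ | data ~ Gamma(5+23, 18+6) = Gamma(28, 24).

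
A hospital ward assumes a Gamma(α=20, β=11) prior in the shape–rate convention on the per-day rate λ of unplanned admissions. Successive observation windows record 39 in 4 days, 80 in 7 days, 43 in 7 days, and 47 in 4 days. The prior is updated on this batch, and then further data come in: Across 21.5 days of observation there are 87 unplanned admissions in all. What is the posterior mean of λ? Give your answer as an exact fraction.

632/109

Total count: 39 + 80 + 43 + 47 = 209.
Total exposure: 4 + 7 + 7 + 4 = 22 days.
After the first batch: Gamma(20 + 209, 11 + 22) = Gamma(229, 33).
Total count 87 over total exposure 21.5 days.
After the second batch: Gamma(229 + 87, 33 + 21.5) = Gamma(316, 109/2).
Posterior mean = α'/β' = 316/(109/2) = 632/109.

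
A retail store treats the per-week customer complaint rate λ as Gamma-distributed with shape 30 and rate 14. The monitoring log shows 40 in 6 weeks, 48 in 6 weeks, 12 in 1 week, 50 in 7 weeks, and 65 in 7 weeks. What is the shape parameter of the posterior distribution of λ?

245

Total count: 40 + 48 + 12 + 50 + 65 = 215.
Total exposure: 6 + 6 + 1 + 7 + 7 = 27 weeks.
Gamma(α, β) with Poisson data over total exposure Σt gives posterior Gamma(α+Σx, β+Σt) = Gamma(245, 41).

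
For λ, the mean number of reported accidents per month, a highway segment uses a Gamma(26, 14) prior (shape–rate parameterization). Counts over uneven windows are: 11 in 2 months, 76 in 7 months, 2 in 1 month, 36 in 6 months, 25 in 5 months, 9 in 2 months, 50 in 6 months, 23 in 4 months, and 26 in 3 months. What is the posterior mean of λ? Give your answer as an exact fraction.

142/25

Total count: 11 + 76 + 2 + 36 + 25 + 9 + 50 + 23 + 26 = 258.
Total exposure: 2 + 7 + 1 + 6 + 5 + 2 + 6 + 4 + 3 = 36 months.
By Gamma–Poisson conjugacy, the posterior is Gamma(α + Σx, β + Σt) = Gamma(26 + 258, 14 + 36) = Gamma(284, 50).
Posterior mean = α'/β' = 284/50 = 142/25.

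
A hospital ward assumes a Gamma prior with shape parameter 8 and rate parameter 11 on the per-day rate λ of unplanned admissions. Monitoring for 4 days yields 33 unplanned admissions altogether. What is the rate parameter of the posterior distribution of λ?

15

Total count 33 over total exposure 4 days.
Posterior: α' = 8 + 33 = 41, β' = 11 + 4 = 15.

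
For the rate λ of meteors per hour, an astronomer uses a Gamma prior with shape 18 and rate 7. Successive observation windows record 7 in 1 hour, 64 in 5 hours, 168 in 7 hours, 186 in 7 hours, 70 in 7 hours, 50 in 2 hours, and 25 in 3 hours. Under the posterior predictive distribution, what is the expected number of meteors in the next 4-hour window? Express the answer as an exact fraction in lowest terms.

784/13

Total count: 7 + 64 + 168 + 186 + 70 + 50 + 25 = 570.
Total exposure: 1 + 5 + 7 + 7 + 7 + 2 + 3 = 32 hours.
By Gamma–Poisson conjugacy, the posterior is Gamma(α + Σx, β + Σt) = Gamma(18 + 570, 7 + 32) = Gamma(588, 39).
Predictive mean over a 4-hour window = T·E[λ|data] = 4·588/39 = 784/13.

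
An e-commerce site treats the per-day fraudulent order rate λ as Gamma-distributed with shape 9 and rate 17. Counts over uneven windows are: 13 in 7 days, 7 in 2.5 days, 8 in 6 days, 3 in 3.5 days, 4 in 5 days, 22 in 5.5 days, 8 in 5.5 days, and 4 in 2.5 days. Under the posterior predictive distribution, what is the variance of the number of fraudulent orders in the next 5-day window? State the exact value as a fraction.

92820/11881

Total count: 13 + 7 + 8 + 3 + 4 + 22 + 8 + 4 = 69.
Total exposure: 7 + 2.5 + 6 + 3.5 + 5 + 5.5 + 5.5 + 2.5 = 37.5 days.
Gamma(α, β) with Poisson data over total exposure Σt gives posterior Gamma(α+Σx, β+Σt) = Gamma(78, 109/2).
The posterior predictive for a window of length T is Negative Binomial with variance T·α'·(β'+T)/β'² = 5·78·(119/2)/(11881/4) = 92820/11881.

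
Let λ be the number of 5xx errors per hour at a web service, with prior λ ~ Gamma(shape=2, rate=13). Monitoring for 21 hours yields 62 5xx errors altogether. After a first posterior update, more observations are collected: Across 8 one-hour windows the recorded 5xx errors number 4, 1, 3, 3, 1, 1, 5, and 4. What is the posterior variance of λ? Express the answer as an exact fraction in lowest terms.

43/882

Total count 62 over total exposure 21 hours.
After the first batch: Gamma(2 + 62, 13 + 21) = Gamma(64, 34).
Total count: 4 + 1 + 3 + 3 + 1 + 1 + 5 + 4 = 22.
Total exposure: 8 hours.
After the second batch: Gamma(64 + 22, 34 + 8) = Gamma(86, 42).
Posterior variance = α'/β'² = 86/1764 = 43/882.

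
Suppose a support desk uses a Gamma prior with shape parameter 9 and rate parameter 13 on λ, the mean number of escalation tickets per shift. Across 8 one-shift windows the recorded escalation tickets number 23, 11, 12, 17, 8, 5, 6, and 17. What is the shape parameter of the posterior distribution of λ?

Total count: 23 + 11 + 12 + 17 + 8 + 5 + 6 + 17 = 99.
Total exposure: 8 shifts.
Gamma(α, β) with Poisson data over total exposure Σt gives posterior Gamma(α+Σx, β+Σt) = Gamma(108, 21).

108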